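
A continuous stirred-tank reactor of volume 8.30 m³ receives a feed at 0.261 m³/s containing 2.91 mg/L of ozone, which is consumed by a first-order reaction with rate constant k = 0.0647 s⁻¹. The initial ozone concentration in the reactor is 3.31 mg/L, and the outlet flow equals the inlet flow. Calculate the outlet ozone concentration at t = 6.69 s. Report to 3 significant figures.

Accumulation = in − out − consumed: V dC/dt = Q C_in − Q C − k V C.
dC/dt = (Q/V) C_in − (Q/V + k) C; effective rate a = Q/V + k = 0.031446 + 0.0647 = 0.096146 s⁻¹.
C_ss = Q C_in/(Q + kV) = 0.95175 mg/L; C(t) = C_ss + (C₀ − C_ss) e^(−a t).
C(6.69) = 0.95175 + (2.3582)·e^(−0.096146·6.69) = 0.95175 + (2.3582)·0.52560 = 2.1912 mg/L.

2.19 mg/L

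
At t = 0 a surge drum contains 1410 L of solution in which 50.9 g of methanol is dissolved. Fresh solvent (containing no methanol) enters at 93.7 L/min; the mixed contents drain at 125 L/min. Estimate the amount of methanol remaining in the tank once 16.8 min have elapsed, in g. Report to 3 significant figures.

7.89 g

Total volume: dV/dt = Q_in − Q_out = -31.300 L/min, so V(t) = 1410 − 31.300 t and V(16.8) = 884.16 L.
Species balance (pure solvent in): dm/dt = −Q_out · m/V(t).
dm/m = −Q_out dt/(V₀ − 31.300 t); integrating gives ln(m/m₀) = −(Q_out/(Q_in−Q_out)) ln(V/V₀).
m = m₀ (V₀/V)^(Q_out/(Q_in−Q_out)) = 50.9 × (1410/884.16)^(-3.9936) = 7.8933 g.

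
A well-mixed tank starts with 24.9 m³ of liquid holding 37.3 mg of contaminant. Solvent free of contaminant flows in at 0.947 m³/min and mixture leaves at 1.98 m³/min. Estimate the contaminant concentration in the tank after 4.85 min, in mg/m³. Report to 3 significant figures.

1.22 mg/m³

Total volume: dV/dt = Q_in − Q_out = -1.0330 m³/min, so V(t) = 24.9 − 1.0330 t and V(4.85) = 19.890 m³.
Solute balance: dm/dt = 0 − Q_out C = −Q_out m/V(t).
dm/m = −Q_out dt/(V₀ − 1.0330 t); integrating gives ln(m/m₀) = −(Q_out/(Q_in−Q_out)) ln(V/V₀).
m = m₀ (V₀/V)^(Q_out/(Q_in−Q_out)) = 37.3 × (24.9/19.890)^(-1.9167) = 24.249 mg.
C = m/V = 24.249/19.890 = 1.2192 mg/m³.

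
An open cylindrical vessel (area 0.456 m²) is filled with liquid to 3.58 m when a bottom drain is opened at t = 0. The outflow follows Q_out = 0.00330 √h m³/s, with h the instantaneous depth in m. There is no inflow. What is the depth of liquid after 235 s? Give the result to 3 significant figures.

1.09 m

Accumulation of liquid (constant cross-section A): A dh/dt = −0.00330 √h.
∫ h^(−1/2) dh = −(0.00330/A) ∫ dt, giving 2√h = 2√h₀ − (0.00330/A) t.
√h = √3.58 − 0.00330·235/(2·0.456) = 1.8921 − 0.85033 = 1.0418.
h = 1.0418² = 1.0853 m.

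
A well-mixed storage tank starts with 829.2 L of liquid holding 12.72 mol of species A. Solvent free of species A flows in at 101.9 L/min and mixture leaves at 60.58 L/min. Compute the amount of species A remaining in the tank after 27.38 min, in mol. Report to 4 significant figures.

3.602 mol

Total volume: dV/dt = Q_in − Q_out = 41.3200 L/min, so V(t) = 829.2 + 41.3200 t and V(27.38) = 1960.54 L.
Species balance (pure solvent in): dm/dt = −Q_out · m/V(t).
Separate: dm/m = −Q_out dt/V(t) ⇒ ln(m/m₀) = −(Q_out/(Q_in−Q_out)) ln(V/V₀).
m = m₀ (V₀/V)^(Q_out/(Q_in−Q_out)) = 12.72 × (829.2/1960.54)^(1.46612) = 3.60225 mol.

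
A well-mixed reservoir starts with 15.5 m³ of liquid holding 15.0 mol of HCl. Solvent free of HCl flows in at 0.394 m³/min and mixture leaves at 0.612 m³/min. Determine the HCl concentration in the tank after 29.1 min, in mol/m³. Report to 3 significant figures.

0.374 mol/m³

Total volume: dV/dt = Q_in − Q_out = -0.21800 m³/min, so V(t) = 15.5 − 0.21800 t and V(29.1) = 9.1562 m³.
No HCl enters, so dm/dt = −Q_out · (m/V).
dm/m = −Q_out dt/(V₀ − 0.21800 t); integrating gives ln(m/m₀) = −(Q_out/(Q_in−Q_out)) ln(V/V₀).
m = m₀ (V₀/V)^(Q_out/(Q_in−Q_out)) = 15.0 × (15.5/9.1562)^(-2.8073) = 3.4221 mol.
C = m/V = 3.4221/9.1562 = 0.37374 mol/m³.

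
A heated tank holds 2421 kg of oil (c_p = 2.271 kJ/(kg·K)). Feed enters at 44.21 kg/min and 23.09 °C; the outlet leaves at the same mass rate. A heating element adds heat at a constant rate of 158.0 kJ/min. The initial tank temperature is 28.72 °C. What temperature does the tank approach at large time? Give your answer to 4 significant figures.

M c_p dT/dt = ṁ c_p (T_in − T) + Q̇.
At steady state dT/dt = 0 ⇒ T_ss = T_in + Q̇/(ṁ c_p) = 23.09 + 158.0/(44.21·2.271) = 24.6637 °C.

24.66 °C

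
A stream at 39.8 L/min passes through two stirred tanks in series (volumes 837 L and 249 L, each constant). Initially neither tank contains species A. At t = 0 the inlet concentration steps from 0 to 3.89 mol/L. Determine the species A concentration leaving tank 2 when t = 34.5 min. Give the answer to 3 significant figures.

Species balance on tank i: dCᵢ/dt = (Cᵢ₋₁ − Cᵢ)/τᵢ with τᵢ = Vᵢ/Q.
τ₁ = 837/39.8 = 21.030 min; τ₂ = 249/39.8 = 6.2563 min.
Solving the cascade with C₁(0)=C₂(0)=0 gives C₂(t) = C_in[1 − (τ₁ e^(−t/τ₁) − τ₂ e^(−t/τ₂))/(τ₁ − τ₂)].
At t = 34.5: e^(−t/τ₁) = 0.19388, e^(−t/τ₂) = 0.0040281.
C₂ = 3.89·[1 − (21.030·0.19388 − 6.2563·0.0040281)/(14.774)] = 3.89·0.72572 = 2.8230 mol/L.

2.82 mol/L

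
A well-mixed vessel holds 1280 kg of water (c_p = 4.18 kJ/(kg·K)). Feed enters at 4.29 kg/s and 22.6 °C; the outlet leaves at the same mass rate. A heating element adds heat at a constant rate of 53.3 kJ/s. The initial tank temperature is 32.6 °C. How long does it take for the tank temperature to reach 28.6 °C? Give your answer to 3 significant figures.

251 s

Unsteady energy balance on the tank contents: M c_p dT/dt = ṁ c_p (T_in − T) + 53.3.
τ = M/ṁ = 298.37 s; T_ss = T_in + Q̇/(ṁ c_p) = 25.572 °C.
T(t) = T_ss + (T₀ − T_ss) e^(−t/τ). Set T = 28.6:
e^(−t/τ) = (28.6 − 25.572)/(32.6 − 25.572) = 0.43082
t = −298.37 · ln(0.43082) = 251.24 s.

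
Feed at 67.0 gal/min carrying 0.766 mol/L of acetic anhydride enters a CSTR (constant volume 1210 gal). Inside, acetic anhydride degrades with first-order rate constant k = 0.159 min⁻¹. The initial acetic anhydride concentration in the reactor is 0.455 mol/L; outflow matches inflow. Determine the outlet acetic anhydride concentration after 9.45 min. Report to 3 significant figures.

Accumulation = in − out − consumed: V dC/dt = Q C_in − Q C − k V C.
dC/dt = (Q/V) C_in − (Q/V + k) C; effective rate a = Q/V + k = 0.055372 + 0.159 = 0.21437 min⁻¹.
C_ss = Q C_in/(Q + kV) = 0.19786 mol/L; C(t) = C_ss + (C₀ − C_ss) e^(−a t).
C(9.45) = 0.19786 + (0.25714)·e^(−0.21437·9.45) = 0.19786 + (0.25714)·0.13189 = 0.23177 mol/L.

0.232 mol/L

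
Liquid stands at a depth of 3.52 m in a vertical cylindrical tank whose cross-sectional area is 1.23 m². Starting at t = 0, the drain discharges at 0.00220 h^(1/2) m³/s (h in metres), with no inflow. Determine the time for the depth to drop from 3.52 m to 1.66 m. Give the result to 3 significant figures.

A dh/dt = −Q_out = −0.00220 √h.
This is separable: 2 d(√h)/dt = −0.00220/A, so √h = √h₀ − (0.00220/(2A)) t.
t = 2A(√h₀ − √h)/0.00220 = 2·1.23·(√3.52 − √1.66)/0.00220
  = 2.4600 × (1.8762 − 1.2884) / 0.00220 = 657.22 s.

657 s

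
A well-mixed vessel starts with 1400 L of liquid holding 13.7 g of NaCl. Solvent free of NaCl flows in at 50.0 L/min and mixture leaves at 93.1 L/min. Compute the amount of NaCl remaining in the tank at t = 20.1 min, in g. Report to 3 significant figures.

1.71 g

Total volume: dV/dt = Q_in − Q_out = -43.100 L/min, so V(t) = 1400 − 43.100 t and V(20.1) = 533.69 L.
Species balance (pure solvent in): dm/dt = −Q_out · m/V(t).
Separate: dm/m = −Q_out dt/V(t) ⇒ ln(m/m₀) = −(Q_out/(Q_in−Q_out)) ln(V/V₀).
m = m₀ (V₀/V)^(Q_out/(Q_in−Q_out)) = 13.7 × (1400/533.69)^(-2.1601) = 1.7060 g.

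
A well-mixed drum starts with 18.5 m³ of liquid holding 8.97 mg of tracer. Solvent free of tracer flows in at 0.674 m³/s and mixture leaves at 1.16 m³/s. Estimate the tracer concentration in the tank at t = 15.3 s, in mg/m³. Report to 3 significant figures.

0.238 mg/m³

Let m(t) be the amount of tracer. Volume: V(t) = V₀ + (Q_in − Q_out) t = 18.5 − 0.48600 t; V(15.3) = 11.064 m³.
Species balance (pure solvent in): dm/dt = −Q_out · m/V(t).
dm/m = −Q_out dt/(V₀ − 0.48600 t); integrating gives ln(m/m₀) = −(Q_out/(Q_in−Q_out)) ln(V/V₀).
m = m₀ (V₀/V)^(Q_out/(Q_in−Q_out)) = 8.97 × (18.5/11.064)^(-2.3868) = 2.6298 mg.
C = m/V = 2.6298/11.064 = 0.23769 mg/m³.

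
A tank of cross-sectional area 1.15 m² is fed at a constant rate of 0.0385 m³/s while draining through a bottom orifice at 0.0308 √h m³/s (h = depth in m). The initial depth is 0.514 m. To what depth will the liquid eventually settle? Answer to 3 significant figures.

Level balance: A dh/dt = 0.0385 − 0.0308 √h. Setting dh/dt = 0:
Q_in = 0.0308 √h_ss ⇒ √h_ss = 0.0385/0.0308 = 1.2500.
h_ss = 1.2500² = 1.5625 m. (Since h₀ = 0.514 m < h_ss, the level will rise toward this value.)

1.56 m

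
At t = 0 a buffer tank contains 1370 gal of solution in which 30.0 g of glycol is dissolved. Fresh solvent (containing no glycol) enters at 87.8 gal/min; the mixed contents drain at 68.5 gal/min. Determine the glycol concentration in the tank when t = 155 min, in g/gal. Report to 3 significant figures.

Let m(t) be the amount of glycol. Volume: V(t) = V₀ + (Q_in − Q_out) t = 1370 + 19.300 t; V(155) = 4361.5 gal.
No glycol enters, so dm/dt = −Q_out · (m/V).
Separate: dm/m = −Q_out dt/V(t) ⇒ ln(m/m₀) = −(Q_out/(Q_in−Q_out)) ln(V/V₀).
m = m₀ (V₀/V)^(Q_out/(Q_in−Q_out)) = 30.0 × (1370/4361.5)^(3.5492) = 0.49222 g.
C = m/V = 0.49222/4361.5 = 0.00011286 g/gal.

0.000113 g/gal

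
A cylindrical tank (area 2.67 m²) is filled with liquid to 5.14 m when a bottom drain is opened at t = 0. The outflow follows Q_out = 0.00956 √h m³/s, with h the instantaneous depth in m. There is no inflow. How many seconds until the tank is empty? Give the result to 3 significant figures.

A dh/dt = −Q_out = −0.00956 √h.
∫ h^(−1/2) dh = −(0.00956/A) ∫ dt, giving 2√h = 2√h₀ − (0.00956/A) t.
Tank is empty when √h = 0: t_empty = 2A√h₀/0.00956.
t_empty = 2·2.67·√5.14/0.00956 = 5.3400·2.2672/0.00956 = 1266.4 s.

1270 s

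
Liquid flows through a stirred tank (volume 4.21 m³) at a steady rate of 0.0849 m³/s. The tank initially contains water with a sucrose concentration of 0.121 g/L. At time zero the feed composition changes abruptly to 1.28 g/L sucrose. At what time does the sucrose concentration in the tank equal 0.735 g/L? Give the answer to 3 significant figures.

Species balance on the tank: V dC/dt = Q(C_in − C), so τ = V/Q = 49.588 s.
C(t) = C_in + (C₀ − C_in) e^(−t/τ). Set C = 0.735 and solve for t:
e^(−t/τ) = (C − C_in)/(C₀ − C_in) = (0.735 − 1.28)/(0.121 − 1.28) = 0.47023
t = −τ ln(…) = 49.588 × 0.75453 = 37.415 s.

37.4 s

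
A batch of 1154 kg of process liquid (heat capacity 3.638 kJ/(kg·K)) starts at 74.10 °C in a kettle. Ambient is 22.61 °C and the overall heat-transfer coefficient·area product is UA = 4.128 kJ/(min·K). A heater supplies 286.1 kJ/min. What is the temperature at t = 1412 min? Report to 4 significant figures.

87.47 °C

Unsteady energy balance on the tank contents: M c_p dT/dt = −UA(T − T_amb) + Q̇.
dT/dt = (T_ss − T)/τ with T_ss = T_amb + Q̇/UA = 22.61 + 286.1/4.128 = 91.9172 °C, τ = M c_p/UA = 1154·3.638/4.128 = 1017.02 min.
This is linear first-order; T(t) = T_ss + (T₀ − T_ss) e^(−t/τ).
T(1412) = 91.9172 + (-17.8172)·0.249481 = 87.4721 °C.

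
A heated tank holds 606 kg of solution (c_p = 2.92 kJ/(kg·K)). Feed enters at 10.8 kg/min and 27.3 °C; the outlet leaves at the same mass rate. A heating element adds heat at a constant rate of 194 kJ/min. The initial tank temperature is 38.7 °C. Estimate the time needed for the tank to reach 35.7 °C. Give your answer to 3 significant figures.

Unsteady energy balance on the tank contents: M c_p dT/dt = ṁ c_p (T_in − T) + 194.
τ = M/ṁ = 56.111 min; T_ss = T_in + Q̇/(ṁ c_p) = 33.452 °C.
T(t) = T_ss + (T₀ − T_ss) e^(−t/τ). Set T = 35.7:
e^(−t/τ) = (35.7 − 33.452)/(38.7 − 33.452) = 0.42839
t = −56.111 · ln(0.42839) = 47.567 min.

47.6 min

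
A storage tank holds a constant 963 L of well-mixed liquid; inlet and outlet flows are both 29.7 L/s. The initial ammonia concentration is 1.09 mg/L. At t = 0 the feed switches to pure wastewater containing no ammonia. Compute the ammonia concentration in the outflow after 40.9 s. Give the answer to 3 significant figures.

0.309 mg/L

Accumulation = in − out for the solute gives V dC/dt = Q(C_in − C).
Time constant τ = V/Q = 963/29.7 = 32.424 s.
This is linear first-order; C(t) = C_in + (C₀ − C_in) e^(−t/τ).
C(40.9) = 0 + (1.09 − 0)·e^(−40.9/32.424) = 0 + (1.0900)·0.28326 = 0.30875 mg/L.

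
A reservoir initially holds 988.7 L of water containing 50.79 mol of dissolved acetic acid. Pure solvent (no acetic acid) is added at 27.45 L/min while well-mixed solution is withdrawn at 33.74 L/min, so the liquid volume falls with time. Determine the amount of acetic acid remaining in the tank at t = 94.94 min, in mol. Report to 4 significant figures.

Total volume: dV/dt = Q_in − Q_out = -6.29000 L/min, so V(t) = 988.7 − 6.29000 t and V(94.94) = 391.527 L.
Species balance (pure solvent in): dm/dt = −Q_out · m/V(t).
dm/m = −Q_out dt/(V₀ − 6.29000 t); integrating gives ln(m/m₀) = −(Q_out/(Q_in−Q_out)) ln(V/V₀).
m = m₀ (V₀/V)^(Q_out/(Q_in−Q_out)) = 50.79 × (988.7/391.527)^(-5.36407) = 0.353021 mol.

0.3530 mol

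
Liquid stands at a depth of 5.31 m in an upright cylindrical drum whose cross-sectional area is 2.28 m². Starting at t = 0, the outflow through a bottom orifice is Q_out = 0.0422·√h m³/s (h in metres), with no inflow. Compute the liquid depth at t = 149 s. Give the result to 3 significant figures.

0.856 m

With no inflow, A dh/dt = −0.0422 √h.
Separate and integrate: 2(√h − √h₀) = −(0.0422/A) t.
√h = √5.31 − 0.0422·149/(2·2.28) = 2.3043 − 1.3789 = 0.92544.
h = 0.92544² = 0.85644 m.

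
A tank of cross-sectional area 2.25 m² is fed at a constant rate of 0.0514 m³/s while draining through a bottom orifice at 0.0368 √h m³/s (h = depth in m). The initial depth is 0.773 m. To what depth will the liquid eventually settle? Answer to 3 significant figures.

1.95 m

A dh/dt = Q_in − 0.0368 √h. Steady state requires inflow = outflow:
Q_in = 0.0368 √h_ss ⇒ √h_ss = 0.0514/0.0368 = 1.3967.
h_ss = 1.3967² = 1.9509 m. (Since h₀ = 0.773 m < h_ss, the level will rise toward this value.)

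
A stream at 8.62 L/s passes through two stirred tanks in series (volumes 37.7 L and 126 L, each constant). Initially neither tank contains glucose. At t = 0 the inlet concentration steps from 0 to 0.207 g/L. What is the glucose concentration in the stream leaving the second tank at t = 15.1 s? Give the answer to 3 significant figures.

0.105 g/L

Species balance on tank i: dCᵢ/dt = (Cᵢ₋₁ − Cᵢ)/τᵢ with τᵢ = Vᵢ/Q.
τ₁ = 37.7/8.62 = 4.3735 s; τ₂ = 126/8.62 = 14.617 s.
Tank 1: C₁ = C_in(1 − e^(−t/τ₁)). Tank 2 (τ₁ ≠ τ₂): C₂ = C_in[1 − (τ₁ e^(−t/τ₁) − τ₂ e^(−t/τ₂))/(τ₁ − τ₂)].
At t = 15.1: e^(−t/τ₁) = 0.031664, e^(−t/τ₂) = 0.35593.
C₂ = 0.207·[1 − (4.3735·0.031664 − 14.617·0.35593)/(-10.244)] = 0.207·0.50563 = 0.10467 g/L.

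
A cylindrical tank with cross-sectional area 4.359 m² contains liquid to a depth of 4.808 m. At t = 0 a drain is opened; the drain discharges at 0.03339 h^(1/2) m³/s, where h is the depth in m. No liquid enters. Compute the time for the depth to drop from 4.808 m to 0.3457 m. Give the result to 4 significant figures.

419.0 s

Accumulation of liquid (constant cross-section A): A dh/dt = −0.03339 √h.
∫ h^(−1/2) dh = −(0.03339/A) ∫ dt, giving 2√h = 2√h₀ − (0.03339/A) t.
t = 2A(√h₀ − √h)/0.03339 = 2·4.359·(√4.808 − √0.3457)/0.03339
  = 8.71800 × (2.19272 − 0.587963) / 0.03339 = 418.995 s.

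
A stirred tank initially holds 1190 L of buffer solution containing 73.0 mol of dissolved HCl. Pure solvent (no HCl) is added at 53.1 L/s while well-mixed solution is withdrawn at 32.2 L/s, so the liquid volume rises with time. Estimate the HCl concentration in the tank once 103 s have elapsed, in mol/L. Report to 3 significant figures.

0.00445 mol/L

Total volume: dV/dt = Q_in − Q_out = 20.900 L/s, so V(t) = 1190 + 20.900 t and V(103) = 3342.7 L.
No HCl enters, so dm/dt = −Q_out · (m/V).
dm/m = −Q_out dt/(V₀ + 20.900 t); integrating gives ln(m/m₀) = −(Q_out/(Q_in−Q_out)) ln(V/V₀).
m = m₀ (V₀/V)^(Q_out/(Q_in−Q_out)) = 73.0 × (1190/3342.7)^(1.5407) = 14.868 mol.
C = m/V = 14.868/3342.7 = 0.0044479 mol/L.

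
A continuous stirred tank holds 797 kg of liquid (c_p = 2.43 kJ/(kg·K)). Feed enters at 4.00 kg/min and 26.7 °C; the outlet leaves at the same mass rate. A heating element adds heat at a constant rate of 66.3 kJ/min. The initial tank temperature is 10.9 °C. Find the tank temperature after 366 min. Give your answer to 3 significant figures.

29.9 °C

M c_p dT/dt = ṁ c_p (T_in − T) + Q̇.
Rearrange: dT/dt = (T_ss − T)/τ with τ = M/ṁ = 199.25 min and T_ss = T_in + Q̇/(ṁ c_p) = 33.521 °C.
This is linear first-order; T(t) = T_ss + (T₀ − T_ss) e^(−t/τ).
T(366) = 33.521 + (-22.621)·e^(−366/199.25) = 33.521 + (-22.621)·0.15931 = 29.917 °C.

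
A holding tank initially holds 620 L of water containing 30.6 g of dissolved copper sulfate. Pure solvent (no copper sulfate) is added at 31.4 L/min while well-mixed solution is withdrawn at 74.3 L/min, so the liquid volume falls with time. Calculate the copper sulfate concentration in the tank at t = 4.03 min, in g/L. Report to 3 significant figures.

0.0389 g/L

Total volume: dV/dt = Q_in − Q_out = -42.900 L/min, so V(t) = 620 − 42.900 t and V(4.03) = 447.11 L.
Species balance (pure solvent in): dm/dt = −Q_out · m/V(t).
dm/m = −Q_out dt/(V₀ − 42.900 t); integrating gives ln(m/m₀) = −(Q_out/(Q_in−Q_out)) ln(V/V₀).
m = m₀ (V₀/V)^(Q_out/(Q_in−Q_out)) = 30.6 × (620/447.11)^(-1.7319) = 17.371 g.
C = m/V = 17.371/447.11 = 0.038852 g/L.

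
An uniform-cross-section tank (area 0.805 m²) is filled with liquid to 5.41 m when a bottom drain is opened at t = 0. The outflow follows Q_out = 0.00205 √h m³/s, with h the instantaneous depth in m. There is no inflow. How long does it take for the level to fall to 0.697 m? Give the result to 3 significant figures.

1170 s

Volume balance on the tank: A dh/dt = −0.00205 √h.
This is separable: 2 d(√h)/dt = −0.00205/A, so √h = √h₀ − (0.00205/(2A)) t.
t = 2A(√h₀ − √h)/0.00205 = 2·0.805·(√5.41 − √0.697)/0.00205
  = 1.6100 × (2.3259 − 0.83487) / 0.00205 = 1171.0 s.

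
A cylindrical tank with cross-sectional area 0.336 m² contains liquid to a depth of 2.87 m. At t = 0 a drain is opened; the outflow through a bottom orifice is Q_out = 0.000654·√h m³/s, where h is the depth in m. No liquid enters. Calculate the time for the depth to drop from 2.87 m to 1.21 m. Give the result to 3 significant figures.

610 s

A dh/dt = −Q_out = −0.000654 √h.
This is separable: 2 d(√h)/dt = −0.000654/A, so √h = √h₀ − (0.000654/(2A)) t.
t = 2A(√h₀ − √h)/0.000654 = 2·0.336·(√2.87 − √1.21)/0.000654
  = 0.67200 × (1.6941 − 1.1000) / 0.000654 = 610.46 s.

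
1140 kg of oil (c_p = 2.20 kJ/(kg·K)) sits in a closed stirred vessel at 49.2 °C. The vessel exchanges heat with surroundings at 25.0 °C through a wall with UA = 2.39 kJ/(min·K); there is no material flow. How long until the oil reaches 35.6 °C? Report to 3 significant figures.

866 min

Lumped-capacitance energy balance: M c_p dT/dt = UA(T_amb − T).
τ = M c_p/UA = 1049.4 min; T_ss = T_amb = 25.000 °C.
T(t) = T_ss + (T₀ − T_ss)e^(−t/τ); set T = 35.6:
t = −τ ln[(T − T_ss)/(T₀ − T_ss)] = −1049.4 · ln(0.43802) = 866.26 min.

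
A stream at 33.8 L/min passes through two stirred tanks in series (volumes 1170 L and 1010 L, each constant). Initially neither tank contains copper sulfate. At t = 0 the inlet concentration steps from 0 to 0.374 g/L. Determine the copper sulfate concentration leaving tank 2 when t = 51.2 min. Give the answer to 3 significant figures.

Each tank obeys Vᵢ dCᵢ/dt = Q(Cᵢ₋₁ − Cᵢ), so τᵢ = Vᵢ/Q.
τ₁ = 1170/33.8 = 34.615 min; τ₂ = 1010/33.8 = 29.882 min.
Solving the cascade with C₁(0)=C₂(0)=0 gives C₂(t) = C_in[1 − (τ₁ e^(−t/τ₁) − τ₂ e^(−t/τ₂))/(τ₁ − τ₂)].
At t = 51.2: e^(−t/τ₁) = 0.22784, e^(−t/τ₂) = 0.18025.
C₂ = 0.374·[1 − (34.615·0.22784 − 29.882·0.18025)/(4.7337)] = 0.374·0.47173 = 0.17643 g/L.

0.176 g/L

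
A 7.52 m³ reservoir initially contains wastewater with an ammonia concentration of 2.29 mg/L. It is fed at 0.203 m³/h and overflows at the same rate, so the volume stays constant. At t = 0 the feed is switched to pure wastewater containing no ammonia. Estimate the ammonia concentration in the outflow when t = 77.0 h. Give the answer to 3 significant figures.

0.286 mg/L

Accumulation = in − out for the solute gives V dC/dt = Q(C_in − C).
Time constant τ = V/Q = 7.52/0.203 = 37.044 h.
This is linear first-order; C(t) = C_in + (C₀ − C_in) e^(−t/τ).
C(77.0) = 0 + (2.29 − 0)·e^(−77.0/37.044) = 0 + (2.2900)·0.12511 = 0.28649 mg/L.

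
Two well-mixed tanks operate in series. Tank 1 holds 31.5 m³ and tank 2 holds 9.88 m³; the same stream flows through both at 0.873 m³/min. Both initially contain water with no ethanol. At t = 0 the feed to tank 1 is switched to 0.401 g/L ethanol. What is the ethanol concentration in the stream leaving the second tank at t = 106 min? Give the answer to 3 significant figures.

Each tank obeys Vᵢ dCᵢ/dt = Q(Cᵢ₋₁ − Cᵢ), so τᵢ = Vᵢ/Q.
τ₁ = 31.5/0.873 = 36.082 min; τ₂ = 9.88/0.873 = 11.317 min.
Solving the cascade with C₁(0)=C₂(0)=0 gives C₂(t) = C_in[1 − (τ₁ e^(−t/τ₁) − τ₂ e^(−t/τ₂))/(τ₁ − τ₂)].
At t = 106: e^(−t/τ₁) = 0.052987, e^(−t/τ₂) = 8.5568e-05.
C₂ = 0.401·[1 − (36.082·0.052987 − 11.317·8.5568e-05)/(24.765)] = 0.401·0.92284 = 0.37006 g/L.

0.370 g/L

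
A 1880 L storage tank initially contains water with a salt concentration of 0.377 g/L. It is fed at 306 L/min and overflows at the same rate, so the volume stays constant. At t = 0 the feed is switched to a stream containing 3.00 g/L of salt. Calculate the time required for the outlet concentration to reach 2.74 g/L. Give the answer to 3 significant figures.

Species balance: V dC/dt = Q(C_in − C) ⇒ τ = V/Q = 6.1438 min.
C(t) = C_in + (C₀ − C_in) e^(−t/τ). Set C = 2.74 and solve for t:
e^(−t/τ) = (C − C_in)/(C₀ − C_in) = (2.74 − 3.00)/(0.377 − 3.00) = 0.099123
t = −τ ln(…) = 6.1438 × 2.3114 = 14.201 min.

14.2 min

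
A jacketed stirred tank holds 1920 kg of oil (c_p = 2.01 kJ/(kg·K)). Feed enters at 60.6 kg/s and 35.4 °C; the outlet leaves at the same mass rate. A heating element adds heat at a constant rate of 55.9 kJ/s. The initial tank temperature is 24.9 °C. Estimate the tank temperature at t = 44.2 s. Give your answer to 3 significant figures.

33.1 °C

Heat balance on the well-mixed liquid: M c_p dT/dt = ṁ c_p (T_in − T) + 55.9.
Rearrange: dT/dt = (T_ss − T)/τ with τ = M/ṁ = 31.683 s and T_ss = T_in + Q̇/(ṁ c_p) = 35.859 °C.
Integrating: T(t) = T_ss + (T₀ − T_ss) e^(−t/τ).
T(44.2) = 35.859 + (-10.959)·e^(−44.2/31.683) = 35.859 + (-10.959)·0.24782 = 33.143 °C.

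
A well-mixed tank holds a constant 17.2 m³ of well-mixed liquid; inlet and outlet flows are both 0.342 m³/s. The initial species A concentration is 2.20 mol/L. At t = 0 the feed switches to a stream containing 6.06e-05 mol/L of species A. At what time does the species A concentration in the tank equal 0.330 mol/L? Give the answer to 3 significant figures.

Species balance on the tank: V dC/dt = Q(C_in − C), so τ = V/Q = 50.292 s.
C(t) = C_in + (C₀ − C_in) e^(−t/τ). Set C = 0.330 and solve for t:
e^(−t/τ) = (C − C_in)/(C₀ − C_in) = (0.330 − 6.06e-05)/(2.20 − 6.06e-05) = 0.14998
t = −τ ln(…) = 50.292 × 1.8973 = 95.419 s.

95.4 s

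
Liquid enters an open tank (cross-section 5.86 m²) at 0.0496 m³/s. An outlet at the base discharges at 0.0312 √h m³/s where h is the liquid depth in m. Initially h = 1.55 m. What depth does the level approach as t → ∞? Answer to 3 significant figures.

2.53 m

A dh/dt = Q_in − 0.0312 √h. Steady state requires inflow = outflow:
Q_in = 0.0312 √h_ss ⇒ √h_ss = 0.0496/0.0312 = 1.5897.
h_ss = 1.5897² = 2.5273 m. (Since h₀ = 1.55 m < h_ss, the level will rise toward this value.)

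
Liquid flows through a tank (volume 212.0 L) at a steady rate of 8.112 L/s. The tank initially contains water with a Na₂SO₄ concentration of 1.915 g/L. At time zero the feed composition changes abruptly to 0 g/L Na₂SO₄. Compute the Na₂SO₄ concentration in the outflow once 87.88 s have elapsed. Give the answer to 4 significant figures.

Accumulation = in − out for the solute gives V dC/dt = Q(C_in − C).
Rewrite as dC/dt + C/τ = C_in/τ, τ = V/Q = 26.1341 s.
This is linear first-order; C(t) = C_in + (C₀ − C_in) e^(−t/τ).
C(87.88) = 0 + (1.915 − 0)·e^(−87.88/26.1341) = 0 + (1.91500)·0.0346432 = 0.0663417 g/L.

0.06634 g/L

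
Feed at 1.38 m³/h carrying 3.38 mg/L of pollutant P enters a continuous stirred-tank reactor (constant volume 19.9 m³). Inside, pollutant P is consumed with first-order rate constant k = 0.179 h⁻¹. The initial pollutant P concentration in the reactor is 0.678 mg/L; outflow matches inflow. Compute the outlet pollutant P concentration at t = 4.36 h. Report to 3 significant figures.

0.854 mg/L

V dC/dt = Q(C_in − C) − k V C.
This is linear with rate a = Q/V + k = 0.24835 h⁻¹.
C_ss = Q C_in/(Q + kV) = 0.94381 mg/L; C(t) = C_ss + (C₀ − C_ss) e^(−a t).
C(4.36) = 0.94381 + (-0.26581)·e^(−0.24835·4.36) = 0.94381 + (-0.26581)·0.33865 = 0.85379 mg/L.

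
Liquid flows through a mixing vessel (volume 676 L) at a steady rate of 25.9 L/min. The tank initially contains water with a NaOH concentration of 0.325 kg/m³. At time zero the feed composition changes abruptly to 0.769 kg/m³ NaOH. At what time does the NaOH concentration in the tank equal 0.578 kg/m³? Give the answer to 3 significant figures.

Transient balance on the dissolved component: V dC/dt = Q(C_in − C), so τ = V/Q = 26.100 min.
C(t) = C_in + (C₀ − C_in) e^(−t/τ). Set C = 0.578 and solve for t:
e^(−t/τ) = (C − C_in)/(C₀ − C_in) = (0.578 − 0.769)/(0.325 − 0.769) = 0.43018
t = −τ ln(…) = 26.100 × 0.84355 = 22.017 min.

22.0 min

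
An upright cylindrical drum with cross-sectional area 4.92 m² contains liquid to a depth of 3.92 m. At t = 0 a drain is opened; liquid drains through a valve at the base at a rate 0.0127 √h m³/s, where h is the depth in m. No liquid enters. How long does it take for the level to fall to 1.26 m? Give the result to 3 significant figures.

664 s

A dh/dt = −Q_out = −0.0127 √h.
∫ h^(−1/2) dh = −(0.0127/A) ∫ dt, giving 2√h = 2√h₀ − (0.0127/A) t.
t = 2A(√h₀ − √h)/0.0127 = 2·4.92·(√3.92 − √1.26)/0.0127
  = 9.8400 × (1.9799 − 1.1225) / 0.0127 = 664.32 s.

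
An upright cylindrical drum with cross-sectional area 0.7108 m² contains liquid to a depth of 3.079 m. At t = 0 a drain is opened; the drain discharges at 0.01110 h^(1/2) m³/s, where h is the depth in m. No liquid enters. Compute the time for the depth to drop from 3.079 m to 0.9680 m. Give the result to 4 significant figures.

98.72 s

A dh/dt = −Q_out = −0.01110 √h.
Separate and integrate: 2(√h − √h₀) = −(0.01110/A) t.
t = 2A(√h₀ − √h)/0.01110 = 2·0.7108·(√3.079 − √0.9680)/0.01110
  = 1.42160 × (1.75471 − 0.983870) / 0.01110 = 98.7228 s.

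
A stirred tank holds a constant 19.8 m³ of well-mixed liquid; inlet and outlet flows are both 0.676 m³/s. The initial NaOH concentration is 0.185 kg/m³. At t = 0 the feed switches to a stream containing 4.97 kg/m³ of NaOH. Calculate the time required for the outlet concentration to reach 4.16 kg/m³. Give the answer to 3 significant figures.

52.0 s

Mass balance on the solute (V constant): V dC/dt = Q(C_in − C), so τ = V/Q = 29.290 s.
C(t) = C_in + (C₀ − C_in) e^(−t/τ). Set C = 4.16 and solve for t:
e^(−t/τ) = (C − C_in)/(C₀ − C_in) = (4.16 − 4.97)/(0.185 − 4.97) = 0.16928
t = −τ ln(…) = 29.290 × 1.7762 = 52.025 s.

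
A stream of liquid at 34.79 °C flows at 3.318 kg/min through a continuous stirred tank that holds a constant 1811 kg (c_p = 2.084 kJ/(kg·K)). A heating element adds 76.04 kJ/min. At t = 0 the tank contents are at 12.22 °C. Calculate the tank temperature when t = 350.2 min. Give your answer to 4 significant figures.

Unsteady energy balance on the tank contents: M c_p dT/dt = ṁ c_p (T_in − T) + 76.04.
Rearrange: dT/dt = (T_ss − T)/τ with τ = M/ṁ = 545.811 min and T_ss = T_in + Q̇/(ṁ c_p) = 45.7868 °C.
T approaches T_ss exponentially: T(t) = T_ss + (T₀ − T_ss) e^(−t/τ).
T(350.2) = 45.7868 + (-33.5668)·e^(−350.2/545.811) = 45.7868 + (-33.5668)·0.526442 = 28.1159 °C.

28.12 °C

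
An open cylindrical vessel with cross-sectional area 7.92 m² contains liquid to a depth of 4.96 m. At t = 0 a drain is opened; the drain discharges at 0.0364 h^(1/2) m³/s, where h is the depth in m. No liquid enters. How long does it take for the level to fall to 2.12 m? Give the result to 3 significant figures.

336 s

With no inflow, A dh/dt = −0.0364 √h.
Separate and integrate: 2(√h − √h₀) = −(0.0364/A) t.
t = 2A(√h₀ − √h)/0.0364 = 2·7.92·(√4.96 − √2.12)/0.0364
  = 15.840 × (2.2271 − 1.4560) / 0.0364 = 335.55 s.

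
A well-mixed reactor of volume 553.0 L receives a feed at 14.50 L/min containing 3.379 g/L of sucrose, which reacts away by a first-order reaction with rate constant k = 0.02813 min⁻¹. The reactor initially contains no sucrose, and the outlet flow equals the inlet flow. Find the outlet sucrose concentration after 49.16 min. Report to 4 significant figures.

V dC/dt = Q(C_in − C) − k V C.
dC/dt = (Q/V) C_in − (Q/V + k) C; effective rate a = Q/V + k = 0.0262206 + 0.02813 = 0.0543506 min⁻¹.
C_ss = Q C_in/(Q + kV) = 1.63015 g/L; C(t) = C_ss + (C₀ − C_ss) e^(−a t).
C(49.16) = 1.63015 + (-1.63015)·e^(−0.0543506·49.16) = 1.63015 + (-1.63015)·0.0691224 = 1.51747 g/L.

1.517 g/L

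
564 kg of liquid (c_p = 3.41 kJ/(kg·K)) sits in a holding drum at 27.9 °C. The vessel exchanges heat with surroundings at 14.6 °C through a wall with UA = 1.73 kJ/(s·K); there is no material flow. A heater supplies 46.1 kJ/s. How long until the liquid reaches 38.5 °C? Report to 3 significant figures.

Energy balance: M c_p dT/dt = −UA(T − T_amb) + Q̇.
τ = M c_p/UA = 1111.7 s; T_ss = T_amb + Q̇/UA = 14.6 + 46.1/1.73 = 41.247 °C.
T(t) = T_ss + (T₀ − T_ss)e^(−t/τ); set T = 38.5:
t = −τ ln[(T − T_ss)/(T₀ − T_ss)] = −1111.7 · ln(0.20584) = 1757.2 s.

1760 s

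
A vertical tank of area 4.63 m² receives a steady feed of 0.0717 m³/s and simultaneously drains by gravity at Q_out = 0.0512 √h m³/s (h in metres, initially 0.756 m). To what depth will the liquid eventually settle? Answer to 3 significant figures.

Level balance: A dh/dt = 0.0717 − 0.0512 √h. Setting dh/dt = 0:
Q_in = 0.0512 √h_ss ⇒ √h_ss = 0.0717/0.0512 = 1.4004.
h_ss = 1.4004² = 1.9611 m. (Since h₀ = 0.756 m < h_ss, the level will rise toward this value.)

1.96 m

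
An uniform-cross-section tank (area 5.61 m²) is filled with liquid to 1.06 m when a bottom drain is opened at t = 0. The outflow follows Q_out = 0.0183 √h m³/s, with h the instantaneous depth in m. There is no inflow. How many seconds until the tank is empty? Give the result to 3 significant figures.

Volume balance on the tank: A dh/dt = −0.0183 √h.
∫ h^(−1/2) dh = −(0.0183/A) ∫ dt, giving 2√h = 2√h₀ − (0.0183/A) t.
Tank is empty when √h = 0: t_empty = 2A√h₀/0.0183.
t_empty = 2·5.61·√1.06/0.0183 = 11.220·1.0296/0.0183 = 631.24 s.

631 s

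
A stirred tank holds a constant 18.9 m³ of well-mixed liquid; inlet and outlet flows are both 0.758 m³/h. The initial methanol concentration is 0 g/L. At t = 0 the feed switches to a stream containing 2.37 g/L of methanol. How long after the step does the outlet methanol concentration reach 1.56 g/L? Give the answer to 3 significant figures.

Transient balance on the dissolved component: V dC/dt = Q(C_in − C), so τ = V/Q = 24.934 h.
C(t) = C_in + (C₀ − C_in) e^(−t/τ). Set C = 1.56 and solve for t:
e^(−t/τ) = (C − C_in)/(C₀ − C_in) = (1.56 − 2.37)/(0 − 2.37) = 0.34177
t = −τ ln(…) = 24.934 × 1.0736 = 26.769 h.

26.8 h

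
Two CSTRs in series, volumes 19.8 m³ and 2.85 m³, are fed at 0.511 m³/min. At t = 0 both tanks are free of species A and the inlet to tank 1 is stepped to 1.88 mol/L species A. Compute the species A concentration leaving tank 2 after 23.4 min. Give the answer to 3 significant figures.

0.684 mol/L

Time constants: τᵢ = Vᵢ/Q for each well-mixed tank.
τ₁ = 19.8/0.511 = 38.748 min; τ₂ = 2.85/0.511 = 5.5773 min.
Tank 1: C₁ = C_in(1 − e^(−t/τ₁)). Tank 2 (τ₁ ≠ τ₂): C₂ = C_in[1 − (τ₁ e^(−t/τ₁) − τ₂ e^(−t/τ₂))/(τ₁ − τ₂)].
At t = 23.4: e^(−t/τ₁) = 0.54667, e^(−t/τ₂) = 0.015062.
C₂ = 1.88·[1 − (38.748·0.54667 − 5.5773·0.015062)/(33.170)] = 1.88·0.36394 = 0.68421 mol/L.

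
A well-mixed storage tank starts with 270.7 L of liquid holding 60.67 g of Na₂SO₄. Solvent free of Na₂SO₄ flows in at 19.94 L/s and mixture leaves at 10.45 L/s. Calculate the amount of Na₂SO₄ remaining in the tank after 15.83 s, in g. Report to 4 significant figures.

37.31 g

Total volume: dV/dt = Q_in − Q_out = 9.49000 L/s, so V(t) = 270.7 + 9.49000 t and V(15.83) = 420.927 L.
No Na₂SO₄ enters, so dm/dt = −Q_out · (m/V).
dm/m = −Q_out dt/(V₀ + 9.49000 t); integrating gives ln(m/m₀) = −(Q_out/(Q_in−Q_out)) ln(V/V₀).
m = m₀ (V₀/V)^(Q_out/(Q_in−Q_out)) = 60.67 × (270.7/420.927)^(1.10116) = 37.3131 g.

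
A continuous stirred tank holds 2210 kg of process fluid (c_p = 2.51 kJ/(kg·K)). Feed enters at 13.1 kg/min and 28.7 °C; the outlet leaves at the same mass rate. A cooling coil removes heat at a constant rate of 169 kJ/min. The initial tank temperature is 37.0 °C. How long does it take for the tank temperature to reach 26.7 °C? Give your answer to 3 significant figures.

M c_p dT/dt = ṁ c_p (T_in − T) − Q̇.
τ = M/ṁ = 168.70 min; T_ss = T_in − Q̇/(ṁ c_p) = 23.560 °C.
T(t) = T_ss + (T₀ − T_ss) e^(−t/τ). Set T = 26.7:
e^(−t/τ) = (26.7 − 23.560)/(37.0 − 23.560) = 0.23362
t = −168.70 · ln(0.23362) = 245.31 min.

245 min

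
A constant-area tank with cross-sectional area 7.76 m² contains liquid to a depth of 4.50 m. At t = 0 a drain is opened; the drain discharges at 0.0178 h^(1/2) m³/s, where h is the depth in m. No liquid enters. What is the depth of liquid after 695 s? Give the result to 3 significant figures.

A dh/dt = −Q_out = −0.0178 √h.
Separate and integrate: 2(√h − √h₀) = −(0.0178/A) t.
√h = √4.50 − 0.0178·695/(2·7.76) = 2.1213 − 0.79710 = 1.3242.
h = 1.3242² = 1.7536 m.

1.75 m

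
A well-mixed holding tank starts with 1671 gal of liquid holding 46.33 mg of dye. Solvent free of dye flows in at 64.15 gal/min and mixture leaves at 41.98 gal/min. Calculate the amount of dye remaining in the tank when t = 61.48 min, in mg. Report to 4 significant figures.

14.97 mg

Let m(t) be the amount of dye. Volume: V(t) = V₀ + (Q_in − Q_out) t = 1671 + 22.1700 t; V(61.48) = 3034.01 gal.
Species balance (pure solvent in): dm/dt = −Q_out · m/V(t).
Separate: dm/m = −Q_out dt/V(t) ⇒ ln(m/m₀) = −(Q_out/(Q_in−Q_out)) ln(V/V₀).
m = m₀ (V₀/V)^(Q_out/(Q_in−Q_out)) = 46.33 × (1671/3034.01)^(1.89355) = 14.9746 mg.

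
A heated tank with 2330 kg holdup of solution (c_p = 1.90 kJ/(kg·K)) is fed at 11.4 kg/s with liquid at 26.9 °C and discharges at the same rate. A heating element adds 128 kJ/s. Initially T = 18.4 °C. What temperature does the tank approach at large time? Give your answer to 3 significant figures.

Energy balance: M c_p dT/dt = ṁ c_p (T_in − T) + 128.
At steady state dT/dt = 0 ⇒ T_ss = T_in + Q̇/(ṁ c_p) = 26.9 + 128/(11.4·1.90) = 32.810 °C.

32.8 °C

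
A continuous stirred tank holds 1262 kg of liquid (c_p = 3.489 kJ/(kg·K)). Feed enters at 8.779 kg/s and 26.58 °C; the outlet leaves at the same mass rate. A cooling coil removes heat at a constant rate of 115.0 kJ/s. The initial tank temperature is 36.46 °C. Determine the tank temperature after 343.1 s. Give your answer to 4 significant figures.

24.08 °C

Heat balance on the well-mixed liquid: M c_p dT/dt = ṁ c_p (T_in − T) − 115.0.
Rearrange: dT/dt = (T_ss − T)/τ with τ = M/ṁ = 143.752 s and T_ss = T_in − Q̇/(ṁ c_p) = 22.8255 °C.
T approaches T_ss exponentially: T(t) = T_ss + (T₀ − T_ss) e^(−t/τ).
T(343.1) = 22.8255 + (13.6345)·e^(−343.1/143.752) = 22.8255 + (13.6345)·0.0919282 = 24.0789 °C.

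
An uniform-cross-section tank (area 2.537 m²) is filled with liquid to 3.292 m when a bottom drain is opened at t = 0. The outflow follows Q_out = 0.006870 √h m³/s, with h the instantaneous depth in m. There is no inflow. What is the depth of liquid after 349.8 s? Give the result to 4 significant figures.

A dh/dt = −Q_out = −0.006870 √h.
This is separable: 2 d(√h)/dt = −0.006870/A, so √h = √h₀ − (0.006870/(2A)) t.
√h = √3.292 − 0.006870·349.8/(2·2.537) = 1.81439 − 0.473616 = 1.34077.
h = 1.34077² = 1.79767 m.

1.798 m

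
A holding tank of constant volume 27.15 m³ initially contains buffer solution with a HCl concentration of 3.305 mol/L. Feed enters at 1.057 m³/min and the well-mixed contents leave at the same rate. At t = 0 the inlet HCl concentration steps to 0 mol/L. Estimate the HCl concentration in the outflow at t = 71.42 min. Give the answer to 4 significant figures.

0.2049 mol/L

Unsteady species balance (constant V, well mixed): V dC/dt = Q(C_in − C).
Time constant τ = V/Q = 27.15/1.057 = 25.6859 min.
Integrating: C(t) = C_in + (C₀ − C_in) e^(−t/τ).
C(71.42) = 0 + (3.305 − 0)·e^(−71.42/25.6859) = 0 + (3.30500)·0.0620067 = 0.204932 mol/L.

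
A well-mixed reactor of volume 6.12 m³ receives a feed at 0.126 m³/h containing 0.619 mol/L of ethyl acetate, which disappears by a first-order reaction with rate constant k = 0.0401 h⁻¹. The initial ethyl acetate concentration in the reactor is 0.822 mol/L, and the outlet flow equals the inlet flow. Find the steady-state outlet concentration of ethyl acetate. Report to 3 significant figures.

Species balance: V dC/dt = Q C_in − Q C − k V C.
Steady state (dC/dt = 0): C_ss = Q C_in/(Q + kV) = C_in/(1 + kV/Q).
C_ss = 0.126·0.619/(0.126 + 0.0401·6.12) = 0.077994/0.37141 = 0.20999 mol/L.

0.210 mol/L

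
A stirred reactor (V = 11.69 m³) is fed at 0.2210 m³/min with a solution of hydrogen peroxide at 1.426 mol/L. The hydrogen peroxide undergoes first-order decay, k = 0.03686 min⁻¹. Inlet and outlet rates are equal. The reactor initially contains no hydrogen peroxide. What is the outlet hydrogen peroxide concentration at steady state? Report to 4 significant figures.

0.4834 mol/L

Accumulation = in − out − consumed: V dC/dt = Q C_in − Q C − k V C.
At steady state: 0 = Q C_in − (Q + kV) C_ss, so C_ss = Q C_in/(Q + kV).
C_ss = 0.2210·1.426/(0.2210 + 0.03686·11.69) = 0.315146/0.651893 = 0.483432 mol/L.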